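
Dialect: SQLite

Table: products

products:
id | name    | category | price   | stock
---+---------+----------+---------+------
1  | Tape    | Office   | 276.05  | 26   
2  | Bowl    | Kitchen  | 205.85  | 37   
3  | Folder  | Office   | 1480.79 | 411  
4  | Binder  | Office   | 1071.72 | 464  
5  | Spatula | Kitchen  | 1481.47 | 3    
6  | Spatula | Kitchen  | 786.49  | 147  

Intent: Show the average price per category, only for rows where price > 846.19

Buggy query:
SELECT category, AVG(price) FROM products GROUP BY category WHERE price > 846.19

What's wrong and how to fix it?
Bug: WHERE cannot follow GROUP BY

Fix: Move the WHERE clause before GROUP BY

Corrected query:
SELECT category, AVG(price) FROM products WHERE price > 846.19 GROUP BY category

Result:
category | AVG(price)
---------+-----------
Kitchen  | 1481.47   
Office   | 1276.255  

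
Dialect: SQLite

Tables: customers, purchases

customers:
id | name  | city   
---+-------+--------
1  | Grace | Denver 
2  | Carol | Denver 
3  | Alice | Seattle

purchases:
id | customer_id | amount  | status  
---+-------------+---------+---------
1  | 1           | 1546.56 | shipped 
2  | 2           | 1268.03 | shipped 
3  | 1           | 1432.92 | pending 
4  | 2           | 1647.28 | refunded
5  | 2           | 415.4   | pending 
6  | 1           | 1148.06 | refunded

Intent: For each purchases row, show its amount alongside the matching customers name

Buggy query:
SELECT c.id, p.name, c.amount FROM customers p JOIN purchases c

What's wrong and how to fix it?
Bug: JOIN with no ON clause produces a cartesian product; every purchases row pairs with every customers row

Fix: Add ON c.customer_id = p.id to the JOIN

Corrected query:
SELECT c.id, p.name, c.amount FROM customers p JOIN purchases c ON c.customer_id = p.id

Result:
id | name  | amount 
---+-------+--------
1  | Grace | 1546.56
2  | Carol | 1268.03
3  | Grace | 1432.92
4  | Carol | 1647.28
5  | Carol | 415.4  
6  | Grace | 1148.06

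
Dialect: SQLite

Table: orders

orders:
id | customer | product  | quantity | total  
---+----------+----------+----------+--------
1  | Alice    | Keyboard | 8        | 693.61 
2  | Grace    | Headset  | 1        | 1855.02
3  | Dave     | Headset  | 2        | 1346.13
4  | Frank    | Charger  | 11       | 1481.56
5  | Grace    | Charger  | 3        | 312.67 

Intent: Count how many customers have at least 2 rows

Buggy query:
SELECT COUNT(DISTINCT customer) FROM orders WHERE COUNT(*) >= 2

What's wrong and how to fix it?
Bug: COUNT(*) cannot appear in WHERE; the per-group count doesn't exist yet

Fix: Group first with HAVING COUNT(*) >= 2, then COUNT the resulting groups

Corrected query:
SELECT COUNT(*) FROM (SELECT customer FROM orders GROUP BY customer HAVING COUNT(*) >= 2)

Result:
COUNT(*)
--------
1       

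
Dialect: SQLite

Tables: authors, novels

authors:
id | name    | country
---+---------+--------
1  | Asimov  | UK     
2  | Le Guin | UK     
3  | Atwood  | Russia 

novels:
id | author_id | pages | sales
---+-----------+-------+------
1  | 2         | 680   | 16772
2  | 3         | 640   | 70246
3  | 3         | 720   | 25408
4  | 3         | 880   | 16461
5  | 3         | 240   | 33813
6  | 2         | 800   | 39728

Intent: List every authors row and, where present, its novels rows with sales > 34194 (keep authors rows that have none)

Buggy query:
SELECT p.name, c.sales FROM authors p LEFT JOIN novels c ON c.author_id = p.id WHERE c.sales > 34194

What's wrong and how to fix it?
Bug: Filtering c.sales in WHERE discards the NULL rows produced by LEFT JOIN, turning it into an inner join

Fix: Put 'c.sales > 34194' in the JOIN's ON clause instead of WHERE

Corrected query:
SELECT p.name, c.sales FROM authors p LEFT JOIN novels c ON c.author_id = p.id AND c.sales > 34194

Result:
name    | sales
--------+------
Asimov  | NULL 
Le Guin | 39728
Atwood  | 70246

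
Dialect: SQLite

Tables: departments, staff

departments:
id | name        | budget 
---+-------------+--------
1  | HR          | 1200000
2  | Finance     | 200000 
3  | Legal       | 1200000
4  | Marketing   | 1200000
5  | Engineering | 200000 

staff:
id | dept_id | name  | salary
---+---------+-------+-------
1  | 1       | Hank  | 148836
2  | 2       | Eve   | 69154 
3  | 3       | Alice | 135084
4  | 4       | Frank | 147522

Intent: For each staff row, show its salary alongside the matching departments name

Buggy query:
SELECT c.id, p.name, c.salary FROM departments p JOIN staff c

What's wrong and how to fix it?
Bug: Missing join condition: each staff row is matched to all departments rows instead of just its own

Fix: Specify the join condition linking the foreign key to the parent id

Corrected query:
SELECT c.id, p.name, c.salary FROM departments p JOIN staff c ON c.dept_id = p.id

Result:
id | name      | salary
---+-----------+-------
1  | HR        | 148836
2  | Finance   | 69154 
3  | Legal     | 135084
4  | Marketing | 147522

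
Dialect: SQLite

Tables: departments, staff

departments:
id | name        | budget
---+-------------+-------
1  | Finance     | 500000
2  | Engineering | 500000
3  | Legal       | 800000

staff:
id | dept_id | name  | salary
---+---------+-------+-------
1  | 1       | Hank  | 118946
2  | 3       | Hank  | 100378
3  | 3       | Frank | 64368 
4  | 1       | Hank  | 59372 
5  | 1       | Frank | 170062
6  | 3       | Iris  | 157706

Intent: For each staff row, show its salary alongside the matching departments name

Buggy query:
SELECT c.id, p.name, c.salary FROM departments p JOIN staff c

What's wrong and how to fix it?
Bug: Missing join condition: each staff row is matched to all departments rows instead of just its own

Fix: Add ON c.dept_id = p.id to the JOIN

Corrected query:
SELECT c.id, p.name, c.salary FROM departments p JOIN staff c ON c.dept_id = p.id

Result:
id | name    | salary
---+---------+-------
1  | Finance | 118946
2  | Legal   | 100378
3  | Legal   | 64368 
4  | Finance | 59372 
5  | Finance | 170062
6  | Legal   | 157706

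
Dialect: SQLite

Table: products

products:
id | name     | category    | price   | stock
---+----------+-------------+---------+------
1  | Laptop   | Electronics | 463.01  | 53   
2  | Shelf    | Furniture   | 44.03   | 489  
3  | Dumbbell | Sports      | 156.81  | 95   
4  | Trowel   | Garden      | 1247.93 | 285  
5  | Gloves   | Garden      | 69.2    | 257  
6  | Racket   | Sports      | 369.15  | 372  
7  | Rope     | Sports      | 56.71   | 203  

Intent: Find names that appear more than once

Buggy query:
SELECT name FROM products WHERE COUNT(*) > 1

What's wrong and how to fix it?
Bug: COUNT(*) is an aggregate and cannot be used in WHERE

Fix: Group first, then use HAVING for the count condition

Corrected query:
SELECT name FROM products GROUP BY name HAVING COUNT(*) > 1

Result:
(no rows)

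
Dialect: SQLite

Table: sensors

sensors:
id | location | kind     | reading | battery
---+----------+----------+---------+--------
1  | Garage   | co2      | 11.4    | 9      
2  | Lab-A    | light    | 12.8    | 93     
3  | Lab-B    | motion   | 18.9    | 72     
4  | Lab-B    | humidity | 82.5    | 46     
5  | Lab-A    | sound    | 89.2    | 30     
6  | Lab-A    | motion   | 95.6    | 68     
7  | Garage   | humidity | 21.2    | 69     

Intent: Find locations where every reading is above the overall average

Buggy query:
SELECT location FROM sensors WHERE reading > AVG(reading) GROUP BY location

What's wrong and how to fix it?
Bug: WHERE evaluates per row before aggregation, so AVG() is unavailable

Fix: Compute the overall average in a scalar subquery and compare each group's MIN against it in HAVING

Corrected query:
SELECT location FROM sensors GROUP BY location HAVING MIN(reading) > (SELECT AVG(reading) FROM sensors)

Result:
(no rows)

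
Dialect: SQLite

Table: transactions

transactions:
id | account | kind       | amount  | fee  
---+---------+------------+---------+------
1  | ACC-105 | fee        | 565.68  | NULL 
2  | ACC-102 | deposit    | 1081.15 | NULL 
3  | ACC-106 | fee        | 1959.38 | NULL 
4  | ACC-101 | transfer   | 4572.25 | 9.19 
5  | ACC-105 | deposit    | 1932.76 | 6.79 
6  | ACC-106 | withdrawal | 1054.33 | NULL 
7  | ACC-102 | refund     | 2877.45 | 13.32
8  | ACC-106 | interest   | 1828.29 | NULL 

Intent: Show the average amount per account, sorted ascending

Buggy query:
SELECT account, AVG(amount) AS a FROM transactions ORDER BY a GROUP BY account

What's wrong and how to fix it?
Bug: ORDER BY appears before GROUP BY; SQL clause order requires GROUP BY first

Fix: Move ORDER BY to the end, after GROUP BY

Corrected query:
SELECT account, AVG(amount) AS a FROM transactions GROUP BY account ORDER BY a

Result:
account | a      
--------+--------
ACC-105 | 1249.22
ACC-106 | 1614   
ACC-102 | 1979.3 
ACC-101 | 4572.25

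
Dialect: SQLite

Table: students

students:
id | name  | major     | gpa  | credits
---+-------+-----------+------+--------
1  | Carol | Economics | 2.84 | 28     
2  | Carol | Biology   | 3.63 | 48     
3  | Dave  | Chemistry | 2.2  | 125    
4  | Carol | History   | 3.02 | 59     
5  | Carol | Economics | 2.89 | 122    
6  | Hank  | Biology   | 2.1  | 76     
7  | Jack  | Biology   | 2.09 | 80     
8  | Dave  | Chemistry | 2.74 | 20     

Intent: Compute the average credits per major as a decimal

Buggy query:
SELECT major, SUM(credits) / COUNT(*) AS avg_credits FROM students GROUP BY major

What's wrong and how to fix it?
Bug: Both operands are integers, so '/' performs integer division and truncates

Fix: Multiply by 1.0 (or CAST to REAL) to force floating-point division

Corrected query:
SELECT major, SUM(credits) * 1.0 / COUNT(*) AS avg_credits FROM students GROUP BY major

Result:
major     | avg_credits
----------+------------
Biology   | 68         
Chemistry | 72.5       
Economics | 75         
History   | 59         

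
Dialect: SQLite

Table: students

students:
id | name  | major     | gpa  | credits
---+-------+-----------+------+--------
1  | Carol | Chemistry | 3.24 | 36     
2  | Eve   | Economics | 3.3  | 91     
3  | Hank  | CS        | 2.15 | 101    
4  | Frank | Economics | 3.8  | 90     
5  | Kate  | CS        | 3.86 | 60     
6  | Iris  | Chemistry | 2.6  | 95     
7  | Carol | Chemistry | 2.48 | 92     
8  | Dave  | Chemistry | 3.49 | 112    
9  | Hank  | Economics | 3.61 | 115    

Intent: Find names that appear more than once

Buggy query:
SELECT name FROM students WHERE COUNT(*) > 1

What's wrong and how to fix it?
Bug: WHERE can't reference COUNT(*); aggregates are computed after WHERE

Fix: GROUP BY name, then filter groups with HAVING COUNT(*) > 1

Corrected query:
SELECT name FROM students GROUP BY name HAVING COUNT(*) > 1

Result:
name 
-----
Carol
Hank 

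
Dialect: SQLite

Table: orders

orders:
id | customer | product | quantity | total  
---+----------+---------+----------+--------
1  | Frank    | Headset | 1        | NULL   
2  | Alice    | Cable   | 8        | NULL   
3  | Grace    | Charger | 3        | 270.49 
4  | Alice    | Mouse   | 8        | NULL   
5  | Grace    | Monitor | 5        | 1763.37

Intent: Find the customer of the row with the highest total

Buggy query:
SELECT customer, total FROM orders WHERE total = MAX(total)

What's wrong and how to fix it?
Bug: MAX(total) is an aggregate and cannot be used directly in WHERE

Fix: Use a subquery: WHERE total = (SELECT MAX(total) FROM orders)

Corrected query:
SELECT customer, total FROM orders WHERE total = (SELECT MAX(total) FROM orders)

Result:
customer | total  
---------+--------
Grace    | 1763.37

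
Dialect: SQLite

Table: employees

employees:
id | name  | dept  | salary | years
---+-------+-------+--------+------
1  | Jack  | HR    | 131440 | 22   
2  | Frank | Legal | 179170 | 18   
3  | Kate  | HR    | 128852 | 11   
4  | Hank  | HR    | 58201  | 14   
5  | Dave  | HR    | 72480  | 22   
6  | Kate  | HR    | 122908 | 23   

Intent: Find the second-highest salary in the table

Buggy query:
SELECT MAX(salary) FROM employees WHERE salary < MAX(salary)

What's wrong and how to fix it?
Bug: MAX(salary) on the right of the comparison is an aggregate-in-WHERE error

Fix: Put the inner MAX in a scalar subquery

Corrected query:
SELECT MAX(salary) FROM employees WHERE salary < (SELECT MAX(salary) FROM employees)

Result:
MAX(salary)
-----------
131440     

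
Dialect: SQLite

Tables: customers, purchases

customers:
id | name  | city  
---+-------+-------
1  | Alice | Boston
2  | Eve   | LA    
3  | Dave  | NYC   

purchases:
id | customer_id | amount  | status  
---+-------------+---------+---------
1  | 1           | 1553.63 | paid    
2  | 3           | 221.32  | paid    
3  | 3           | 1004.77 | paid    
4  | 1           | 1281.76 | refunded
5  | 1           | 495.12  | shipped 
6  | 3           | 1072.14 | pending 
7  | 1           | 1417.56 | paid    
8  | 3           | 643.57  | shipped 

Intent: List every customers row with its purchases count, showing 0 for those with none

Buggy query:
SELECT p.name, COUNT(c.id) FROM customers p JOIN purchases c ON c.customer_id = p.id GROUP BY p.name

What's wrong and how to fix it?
Bug: An inner join excludes parents with zero children

Fix: Use LEFT JOIN so parents without children still appear (COUNT(c.id) gives 0)

Corrected query:
SELECT p.name, COUNT(c.id) FROM customers p LEFT JOIN purchases c ON c.customer_id = p.id GROUP BY p.name

Result:
name  | COUNT(c.id)
------+------------
Alice | 4          
Dave  | 4          
Eve   | 0          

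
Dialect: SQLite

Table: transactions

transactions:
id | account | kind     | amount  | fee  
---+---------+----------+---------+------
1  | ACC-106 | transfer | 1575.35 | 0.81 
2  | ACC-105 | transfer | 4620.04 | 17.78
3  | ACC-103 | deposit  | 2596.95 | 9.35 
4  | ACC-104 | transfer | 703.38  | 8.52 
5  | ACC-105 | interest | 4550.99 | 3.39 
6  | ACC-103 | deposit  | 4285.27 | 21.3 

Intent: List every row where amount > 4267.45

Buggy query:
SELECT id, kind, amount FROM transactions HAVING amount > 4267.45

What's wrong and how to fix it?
Bug: This is a non-aggregate query (no GROUP BY, no aggregates), so in SQLite the HAVING clause is invalid here; a row-level condition belongs in WHERE

Fix: Use WHERE for row-level filtering

Corrected query:
SELECT id, kind, amount FROM transactions WHERE amount > 4267.45

Result:
id | kind     | amount 
---+----------+--------
2  | transfer | 4620.04
5  | interest | 4550.99
6  | deposit  | 4285.27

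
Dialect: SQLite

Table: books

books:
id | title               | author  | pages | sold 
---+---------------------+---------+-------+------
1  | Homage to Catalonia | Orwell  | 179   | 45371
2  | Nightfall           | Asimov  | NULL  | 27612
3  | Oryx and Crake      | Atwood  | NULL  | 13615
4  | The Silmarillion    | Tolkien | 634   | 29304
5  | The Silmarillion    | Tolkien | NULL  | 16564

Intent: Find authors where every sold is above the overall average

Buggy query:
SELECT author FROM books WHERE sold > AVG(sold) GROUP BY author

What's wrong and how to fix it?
Bug: WHERE evaluates per row before aggregation, so AVG() is unavailable

Fix: Use a subquery for AVG and a HAVING MIN(...) filter so the condition holds for every row in the group

Corrected query:
SELECT author FROM books GROUP BY author HAVING MIN(sold) > (SELECT AVG(sold) FROM books)

Result:
author
------
Asimov
Orwell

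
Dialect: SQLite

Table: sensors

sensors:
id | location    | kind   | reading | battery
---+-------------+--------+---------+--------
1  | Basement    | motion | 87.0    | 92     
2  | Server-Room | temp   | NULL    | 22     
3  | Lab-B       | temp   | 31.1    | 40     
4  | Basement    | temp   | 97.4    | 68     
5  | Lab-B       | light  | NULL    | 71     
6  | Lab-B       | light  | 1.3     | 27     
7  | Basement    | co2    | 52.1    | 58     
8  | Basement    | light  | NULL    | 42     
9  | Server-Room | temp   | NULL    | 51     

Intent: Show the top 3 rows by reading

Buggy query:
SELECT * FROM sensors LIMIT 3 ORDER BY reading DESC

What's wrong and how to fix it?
Bug: ORDER BY cannot follow LIMIT; LIMIT is the final clause

Fix: Sort with ORDER BY, then apply LIMIT

Corrected query:
SELECT * FROM sensors ORDER BY reading DESC LIMIT 3

Result:
id | location | kind   | reading | battery
---+----------+--------+---------+--------
4  | Basement | temp   | 97.4    | 68     
1  | Basement | motion | 87      | 92     
7  | Basement | co2    | 52.1    | 58     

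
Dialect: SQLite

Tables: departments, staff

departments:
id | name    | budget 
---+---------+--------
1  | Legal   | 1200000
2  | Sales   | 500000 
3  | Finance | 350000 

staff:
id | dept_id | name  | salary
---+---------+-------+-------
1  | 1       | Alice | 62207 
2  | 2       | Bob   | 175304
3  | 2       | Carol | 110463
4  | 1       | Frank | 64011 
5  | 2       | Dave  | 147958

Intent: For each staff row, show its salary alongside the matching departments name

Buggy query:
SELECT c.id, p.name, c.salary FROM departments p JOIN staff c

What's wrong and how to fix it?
Bug: Missing join condition: each staff row is matched to all departments rows instead of just its own

Fix: Add ON c.dept_id = p.id to the JOIN

Corrected query:
SELECT c.id, p.name, c.salary FROM departments p JOIN staff c ON c.dept_id = p.id

Result:
id | name  | salary
---+-------+-------
1  | Legal | 62207 
2  | Sales | 175304
3  | Sales | 110463
4  | Legal | 64011 
5  | Sales | 147958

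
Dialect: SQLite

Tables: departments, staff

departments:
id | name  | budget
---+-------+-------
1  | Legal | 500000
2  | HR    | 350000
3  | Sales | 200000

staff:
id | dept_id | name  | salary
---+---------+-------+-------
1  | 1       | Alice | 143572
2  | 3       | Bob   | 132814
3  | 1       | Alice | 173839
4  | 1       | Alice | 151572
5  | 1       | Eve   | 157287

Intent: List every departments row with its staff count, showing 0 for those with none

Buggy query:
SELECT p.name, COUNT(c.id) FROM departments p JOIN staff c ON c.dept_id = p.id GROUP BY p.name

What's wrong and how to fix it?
Bug: An inner join excludes parents with zero children

Fix: Switch to LEFT JOIN to retain unmatched parent rows

Corrected query:
SELECT p.name, COUNT(c.id) FROM departments p LEFT JOIN staff c ON c.dept_id = p.id GROUP BY p.name

Result:
name  | COUNT(c.id)
------+------------
HR    | 0          
Legal | 4          
Sales | 1          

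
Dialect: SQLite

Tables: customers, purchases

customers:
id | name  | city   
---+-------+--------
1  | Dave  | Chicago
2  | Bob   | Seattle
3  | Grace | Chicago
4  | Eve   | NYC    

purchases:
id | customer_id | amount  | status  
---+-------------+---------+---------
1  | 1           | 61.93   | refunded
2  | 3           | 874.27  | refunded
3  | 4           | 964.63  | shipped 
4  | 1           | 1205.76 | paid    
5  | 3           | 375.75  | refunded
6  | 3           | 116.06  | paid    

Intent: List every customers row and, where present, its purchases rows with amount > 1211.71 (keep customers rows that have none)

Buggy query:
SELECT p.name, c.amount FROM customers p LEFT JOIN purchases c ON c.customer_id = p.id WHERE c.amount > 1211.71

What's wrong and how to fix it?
Bug: A WHERE condition on the right-hand table after LEFT JOIN drops unmatched parents

Fix: Put 'c.amount > 1211.71' in the JOIN's ON clause instead of WHERE

Corrected query:
SELECT p.name, c.amount FROM customers p LEFT JOIN purchases c ON c.customer_id = p.id AND c.amount > 1211.71

Result:
name  | amount
------+-------
Dave  | NULL  
Bob   | NULL  
Grace | NULL  
Eve   | NULL  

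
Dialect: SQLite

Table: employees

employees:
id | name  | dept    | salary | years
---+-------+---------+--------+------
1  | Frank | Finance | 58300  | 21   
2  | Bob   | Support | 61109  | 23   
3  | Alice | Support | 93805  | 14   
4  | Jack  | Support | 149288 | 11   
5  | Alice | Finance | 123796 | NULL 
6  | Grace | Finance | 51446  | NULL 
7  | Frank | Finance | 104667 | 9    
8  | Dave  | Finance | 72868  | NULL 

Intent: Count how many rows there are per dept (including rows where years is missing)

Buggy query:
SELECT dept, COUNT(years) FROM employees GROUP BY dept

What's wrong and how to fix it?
Bug: COUNT(column) counts non-NULL values only; rows with NULL years aren't counted

Fix: Replace COUNT(years) with COUNT(*)

Corrected query:
SELECT dept, COUNT(*) FROM employees GROUP BY dept

Result:
dept    | COUNT(*)
--------+---------
Finance | 5       
Support | 3       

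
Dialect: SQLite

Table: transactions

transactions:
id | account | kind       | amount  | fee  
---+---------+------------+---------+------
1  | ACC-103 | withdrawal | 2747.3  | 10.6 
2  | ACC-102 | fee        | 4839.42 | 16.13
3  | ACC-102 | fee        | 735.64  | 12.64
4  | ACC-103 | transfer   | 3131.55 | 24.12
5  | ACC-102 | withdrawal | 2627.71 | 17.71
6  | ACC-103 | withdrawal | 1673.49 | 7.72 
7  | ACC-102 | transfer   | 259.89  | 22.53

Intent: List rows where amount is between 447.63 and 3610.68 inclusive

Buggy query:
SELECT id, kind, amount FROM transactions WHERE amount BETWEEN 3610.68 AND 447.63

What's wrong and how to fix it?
Bug: BETWEEN expects the lower bound first; with 3610.68 AND 447.63 the range is empty

Fix: Swap the bounds so the smaller value comes first

Corrected query:
SELECT id, kind, amount FROM transactions WHERE amount BETWEEN 447.63 AND 3610.68

Result:
id | kind       | amount 
---+------------+--------
1  | withdrawal | 2747.3 
3  | fee        | 735.64 
4  | transfer   | 3131.55
5  | withdrawal | 2627.71
6  | withdrawal | 1673.49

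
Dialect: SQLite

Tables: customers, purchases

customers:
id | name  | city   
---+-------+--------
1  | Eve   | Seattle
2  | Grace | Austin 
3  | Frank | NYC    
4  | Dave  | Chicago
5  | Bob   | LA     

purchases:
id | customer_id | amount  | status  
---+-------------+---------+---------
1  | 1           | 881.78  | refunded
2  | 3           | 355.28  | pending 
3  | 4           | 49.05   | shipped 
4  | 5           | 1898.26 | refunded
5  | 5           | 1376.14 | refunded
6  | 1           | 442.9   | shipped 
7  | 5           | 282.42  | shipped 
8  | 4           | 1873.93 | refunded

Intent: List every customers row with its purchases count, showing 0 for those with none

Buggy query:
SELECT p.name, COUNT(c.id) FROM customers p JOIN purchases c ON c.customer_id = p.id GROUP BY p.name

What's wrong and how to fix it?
Bug: An inner join excludes parents with zero children

Fix: Switch to LEFT JOIN to retain unmatched parent rows

Corrected query:
SELECT p.name, COUNT(c.id) FROM customers p LEFT JOIN purchases c ON c.customer_id = p.id GROUP BY p.name

Result:
name  | COUNT(c.id)
------+------------
Bob   | 3          
Dave  | 2          
Eve   | 2          
Frank | 1          
Grace | 0          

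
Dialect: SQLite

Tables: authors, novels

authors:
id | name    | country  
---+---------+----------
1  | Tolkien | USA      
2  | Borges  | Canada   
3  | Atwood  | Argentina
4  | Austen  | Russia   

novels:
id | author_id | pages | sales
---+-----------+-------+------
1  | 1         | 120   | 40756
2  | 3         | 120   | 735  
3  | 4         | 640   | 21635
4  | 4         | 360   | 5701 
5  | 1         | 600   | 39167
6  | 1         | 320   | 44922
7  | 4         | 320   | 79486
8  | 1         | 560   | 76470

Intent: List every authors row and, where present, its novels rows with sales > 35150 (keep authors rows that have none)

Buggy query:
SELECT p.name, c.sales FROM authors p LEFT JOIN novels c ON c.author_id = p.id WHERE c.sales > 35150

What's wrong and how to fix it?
Bug: A WHERE condition on the right-hand table after LEFT JOIN drops unmatched parents

Fix: Move the right-table condition into the ON clause so unmatched parents are kept

Corrected query:
SELECT p.name, c.sales FROM authors p LEFT JOIN novels c ON c.author_id = p.id AND c.sales > 35150

Result:
name    | sales
--------+------
Tolkien | 39167
Tolkien | 40756
Tolkien | 44922
Tolkien | 76470
Borges  | NULL 
Atwood  | NULL 
Austen  | 79486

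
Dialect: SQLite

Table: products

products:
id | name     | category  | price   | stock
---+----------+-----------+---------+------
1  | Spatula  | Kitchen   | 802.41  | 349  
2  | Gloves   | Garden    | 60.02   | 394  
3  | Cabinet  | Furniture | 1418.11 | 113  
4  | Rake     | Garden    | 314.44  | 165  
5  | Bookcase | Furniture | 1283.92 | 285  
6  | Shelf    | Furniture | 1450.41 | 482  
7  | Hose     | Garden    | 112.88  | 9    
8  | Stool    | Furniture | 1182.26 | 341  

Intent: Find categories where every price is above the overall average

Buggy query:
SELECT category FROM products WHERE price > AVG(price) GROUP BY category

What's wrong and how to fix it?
Bug: AVG() is an aggregate; it can't sit directly in WHERE

Fix: Compute the overall average in a scalar subquery and compare each group's MIN against it in HAVING

Corrected query:
SELECT category FROM products GROUP BY category HAVING MIN(price) > (SELECT AVG(price) FROM products)

Result:
category 
---------
Furniture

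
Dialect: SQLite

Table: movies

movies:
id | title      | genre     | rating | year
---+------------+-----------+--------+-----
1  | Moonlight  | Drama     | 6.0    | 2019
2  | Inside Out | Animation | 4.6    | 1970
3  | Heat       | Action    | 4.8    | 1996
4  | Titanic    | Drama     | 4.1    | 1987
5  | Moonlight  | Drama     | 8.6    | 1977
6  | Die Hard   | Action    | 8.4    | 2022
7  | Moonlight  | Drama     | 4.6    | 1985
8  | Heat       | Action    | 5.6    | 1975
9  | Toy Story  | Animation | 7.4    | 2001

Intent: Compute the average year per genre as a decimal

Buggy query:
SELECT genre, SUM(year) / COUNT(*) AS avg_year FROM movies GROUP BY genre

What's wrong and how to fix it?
Bug: Both operands are integers, so '/' performs integer division and truncates

Fix: Multiply by 1.0 (or CAST to REAL) to force floating-point division

Corrected query:
SELECT genre, SUM(year) * 1.0 / COUNT(*) AS avg_year FROM movies GROUP BY genre

Result:
genre     | avg_year   
----------+------------
Action    | 1997.666667
Animation | 1985.5     
Drama     | 1992       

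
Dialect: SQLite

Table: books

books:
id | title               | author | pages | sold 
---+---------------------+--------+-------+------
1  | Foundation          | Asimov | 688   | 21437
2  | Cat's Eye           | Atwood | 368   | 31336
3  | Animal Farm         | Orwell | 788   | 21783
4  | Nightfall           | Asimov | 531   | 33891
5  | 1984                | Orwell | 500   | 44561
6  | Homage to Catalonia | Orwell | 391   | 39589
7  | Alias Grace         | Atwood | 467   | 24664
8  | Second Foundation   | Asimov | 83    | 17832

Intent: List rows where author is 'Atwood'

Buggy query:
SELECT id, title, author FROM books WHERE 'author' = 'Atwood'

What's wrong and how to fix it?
Bug: Single quotes denote string literals in SQL; the column name is being compared as a constant string

Fix: Remove the quotes around the column name (or use double quotes for an identifier)

Corrected query:
SELECT id, title, author FROM books WHERE author = 'Atwood'

Result:
id | title       | author
---+-------------+-------
2  | Cat's Eye   | Atwood
7  | Alias Grace | Atwood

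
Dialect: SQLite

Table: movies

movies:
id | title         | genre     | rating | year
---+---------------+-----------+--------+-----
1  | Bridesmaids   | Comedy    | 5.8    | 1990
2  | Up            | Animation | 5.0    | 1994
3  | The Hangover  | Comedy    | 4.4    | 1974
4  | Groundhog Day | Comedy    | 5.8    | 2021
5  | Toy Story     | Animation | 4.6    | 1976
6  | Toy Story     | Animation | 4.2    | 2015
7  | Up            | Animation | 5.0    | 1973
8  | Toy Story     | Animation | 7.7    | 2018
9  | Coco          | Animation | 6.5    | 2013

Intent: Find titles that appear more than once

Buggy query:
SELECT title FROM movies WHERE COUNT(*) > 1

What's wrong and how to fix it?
Bug: WHERE can't reference COUNT(*); aggregates are computed after WHERE

Fix: GROUP BY title, then filter groups with HAVING COUNT(*) > 1

Corrected query:
SELECT title FROM movies GROUP BY title HAVING COUNT(*) > 1

Result:
title    
---------
Toy Story
Up       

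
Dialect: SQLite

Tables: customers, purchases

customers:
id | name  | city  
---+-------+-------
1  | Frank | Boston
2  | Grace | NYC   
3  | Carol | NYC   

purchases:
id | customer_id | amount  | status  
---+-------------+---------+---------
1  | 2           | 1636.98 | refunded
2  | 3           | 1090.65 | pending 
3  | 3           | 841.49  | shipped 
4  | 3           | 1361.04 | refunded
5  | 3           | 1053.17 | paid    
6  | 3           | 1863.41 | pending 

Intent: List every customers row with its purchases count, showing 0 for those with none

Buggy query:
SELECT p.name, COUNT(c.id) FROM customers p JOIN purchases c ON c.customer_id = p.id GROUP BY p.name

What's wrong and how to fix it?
Bug: INNER JOIN drops customers rows that have no matching purchases rows

Fix: Use LEFT JOIN so parents without children still appear (COUNT(c.id) gives 0)

Corrected query:
SELECT p.name, COUNT(c.id) FROM customers p LEFT JOIN purchases c ON c.customer_id = p.id GROUP BY p.name

Result:
name  | COUNT(c.id)
------+------------
Carol | 5          
Frank | 0          
Grace | 1          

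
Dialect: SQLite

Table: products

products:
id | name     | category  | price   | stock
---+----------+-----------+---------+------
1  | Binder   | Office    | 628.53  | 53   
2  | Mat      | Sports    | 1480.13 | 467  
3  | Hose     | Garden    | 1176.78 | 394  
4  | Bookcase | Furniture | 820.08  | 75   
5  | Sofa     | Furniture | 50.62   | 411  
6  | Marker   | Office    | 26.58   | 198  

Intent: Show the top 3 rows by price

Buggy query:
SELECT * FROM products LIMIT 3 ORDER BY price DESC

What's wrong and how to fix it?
Bug: ORDER BY cannot follow LIMIT; LIMIT is the final clause

Fix: Sort with ORDER BY, then apply LIMIT

Corrected query:
SELECT * FROM products ORDER BY price DESC LIMIT 3

Result:
id | name     | category  | price   | stock
---+----------+-----------+---------+------
2  | Mat      | Sports    | 1480.13 | 467  
3  | Hose     | Garden    | 1176.78 | 394  
4  | Bookcase | Furniture | 820.08  | 75   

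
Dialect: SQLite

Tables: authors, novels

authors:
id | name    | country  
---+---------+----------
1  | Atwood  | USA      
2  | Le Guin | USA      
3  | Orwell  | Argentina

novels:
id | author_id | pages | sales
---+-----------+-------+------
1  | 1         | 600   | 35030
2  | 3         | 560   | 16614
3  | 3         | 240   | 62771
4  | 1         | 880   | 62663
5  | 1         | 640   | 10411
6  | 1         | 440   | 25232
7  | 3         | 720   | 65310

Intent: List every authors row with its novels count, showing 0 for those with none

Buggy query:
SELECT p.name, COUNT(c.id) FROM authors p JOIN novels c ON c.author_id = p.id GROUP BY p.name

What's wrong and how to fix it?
Bug: An inner join excludes parents with zero children

Fix: Use LEFT JOIN so parents without children still appear (COUNT(c.id) gives 0)

Corrected query:
SELECT p.name, COUNT(c.id) FROM authors p LEFT JOIN novels c ON c.author_id = p.id GROUP BY p.name

Result:
name    | COUNT(c.id)
--------+------------
Atwood  | 4          
Le Guin | 0          
Orwell  | 3          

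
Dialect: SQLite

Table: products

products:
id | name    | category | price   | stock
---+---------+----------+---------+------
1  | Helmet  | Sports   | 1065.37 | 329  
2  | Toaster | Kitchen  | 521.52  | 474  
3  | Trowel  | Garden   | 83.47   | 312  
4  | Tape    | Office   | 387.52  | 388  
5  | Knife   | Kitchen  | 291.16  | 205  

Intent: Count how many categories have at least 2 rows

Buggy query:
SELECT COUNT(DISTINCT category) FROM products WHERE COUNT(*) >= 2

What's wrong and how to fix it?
Bug: COUNT(*) cannot appear in WHERE; the per-group count doesn't exist yet

Fix: Use a subquery that GROUPs and filters with HAVING, then count its rows

Corrected query:
SELECT COUNT(*) FROM (SELECT category FROM products GROUP BY category HAVING COUNT(*) >= 2)

Result:
COUNT(*)
--------
1       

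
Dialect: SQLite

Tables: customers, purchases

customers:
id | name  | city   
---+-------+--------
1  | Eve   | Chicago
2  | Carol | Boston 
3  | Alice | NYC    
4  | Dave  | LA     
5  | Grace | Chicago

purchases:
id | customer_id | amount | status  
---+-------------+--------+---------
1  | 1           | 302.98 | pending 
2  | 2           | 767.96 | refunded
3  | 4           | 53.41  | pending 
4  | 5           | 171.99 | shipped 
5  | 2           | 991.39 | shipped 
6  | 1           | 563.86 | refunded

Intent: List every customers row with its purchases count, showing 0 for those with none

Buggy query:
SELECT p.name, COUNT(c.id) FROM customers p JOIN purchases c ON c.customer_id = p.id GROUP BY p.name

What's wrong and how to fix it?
Bug: An inner join excludes parents with zero children

Fix: Use LEFT JOIN so parents without children still appear (COUNT(c.id) gives 0)

Corrected query:
SELECT p.name, COUNT(c.id) FROM customers p LEFT JOIN purchases c ON c.customer_id = p.id GROUP BY p.name

Result:
name  | COUNT(c.id)
------+------------
Alice | 0          
Carol | 2          
Dave  | 1          
Eve   | 2          
Grace | 1          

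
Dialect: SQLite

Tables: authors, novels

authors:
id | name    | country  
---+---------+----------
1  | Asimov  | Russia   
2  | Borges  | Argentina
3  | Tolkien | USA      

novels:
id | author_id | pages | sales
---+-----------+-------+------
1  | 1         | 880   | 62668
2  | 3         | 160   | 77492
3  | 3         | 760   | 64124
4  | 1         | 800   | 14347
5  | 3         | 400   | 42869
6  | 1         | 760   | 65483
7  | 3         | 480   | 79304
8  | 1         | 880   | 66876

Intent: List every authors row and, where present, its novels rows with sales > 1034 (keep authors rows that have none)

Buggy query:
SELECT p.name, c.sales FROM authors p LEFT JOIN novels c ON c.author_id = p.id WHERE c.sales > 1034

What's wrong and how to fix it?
Bug: Filtering c.sales in WHERE discards the NULL rows produced by LEFT JOIN, turning it into an inner join

Fix: Put 'c.sales > 1034' in the JOIN's ON clause instead of WHERE

Corrected query:
SELECT p.name, c.sales FROM authors p LEFT JOIN novels c ON c.author_id = p.id AND c.sales > 1034

Result:
name    | sales
--------+------
Asimov  | 14347
Asimov  | 62668
Asimov  | 65483
Asimov  | 66876
Borges  | NULL 
Tolkien | 42869
Tolkien | 64124
Tolkien | 77492
Tolkien | 79304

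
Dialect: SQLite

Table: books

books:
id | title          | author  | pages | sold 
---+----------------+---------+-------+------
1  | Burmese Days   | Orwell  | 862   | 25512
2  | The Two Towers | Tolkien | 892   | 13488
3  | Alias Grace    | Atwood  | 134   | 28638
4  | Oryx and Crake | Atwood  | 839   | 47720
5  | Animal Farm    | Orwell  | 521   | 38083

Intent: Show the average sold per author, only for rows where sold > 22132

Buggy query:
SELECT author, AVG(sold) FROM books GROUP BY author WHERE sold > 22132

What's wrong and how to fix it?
Bug: WHERE cannot follow GROUP BY

Fix: Move the WHERE clause before GROUP BY

Corrected query:
SELECT author, AVG(sold) FROM books WHERE sold > 22132 GROUP BY author

Result:
author | AVG(sold)
-------+----------
Atwood | 38179    
Orwell | 31797.5  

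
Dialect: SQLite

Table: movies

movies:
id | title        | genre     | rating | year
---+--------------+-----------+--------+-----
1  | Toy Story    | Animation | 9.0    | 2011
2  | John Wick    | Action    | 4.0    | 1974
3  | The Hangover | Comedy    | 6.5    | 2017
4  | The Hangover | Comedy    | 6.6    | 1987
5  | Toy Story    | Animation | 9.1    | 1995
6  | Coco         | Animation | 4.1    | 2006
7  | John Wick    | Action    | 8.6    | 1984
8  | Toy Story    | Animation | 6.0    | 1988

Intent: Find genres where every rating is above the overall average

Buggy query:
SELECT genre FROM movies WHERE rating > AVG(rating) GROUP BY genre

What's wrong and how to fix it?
Bug: AVG() is an aggregate; it can't sit directly in WHERE

Fix: Compute the overall average in a scalar subquery and compare each group's MIN against it in HAVING

Corrected query:
SELECT genre FROM movies GROUP BY genre HAVING MIN(rating) > (SELECT AVG(rating) FROM movies)

Result:
(no rows)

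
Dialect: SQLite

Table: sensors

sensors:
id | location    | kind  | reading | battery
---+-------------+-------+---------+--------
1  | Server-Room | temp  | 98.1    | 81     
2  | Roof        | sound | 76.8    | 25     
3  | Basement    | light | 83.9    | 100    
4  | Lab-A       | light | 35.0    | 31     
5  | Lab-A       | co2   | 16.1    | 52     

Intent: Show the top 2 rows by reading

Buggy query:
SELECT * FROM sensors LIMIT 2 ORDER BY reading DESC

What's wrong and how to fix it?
Bug: LIMIT must come after ORDER BY

Fix: Sort with ORDER BY, then apply LIMIT

Corrected query:
SELECT * FROM sensors ORDER BY reading DESC LIMIT 2

Result:
id | location    | kind  | reading | battery
---+-------------+-------+---------+--------
1  | Server-Room | temp  | 98.1    | 81     
3  | Basement    | light | 83.9    | 100    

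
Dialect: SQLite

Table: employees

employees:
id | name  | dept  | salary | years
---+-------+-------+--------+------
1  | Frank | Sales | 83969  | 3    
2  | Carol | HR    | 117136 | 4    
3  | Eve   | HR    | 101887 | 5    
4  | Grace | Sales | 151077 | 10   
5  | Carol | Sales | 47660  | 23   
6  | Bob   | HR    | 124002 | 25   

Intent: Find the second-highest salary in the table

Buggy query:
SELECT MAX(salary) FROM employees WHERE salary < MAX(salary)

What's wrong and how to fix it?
Bug: The inner MAX is an aggregate inside WHERE, which is not allowed

Fix: Compute the overall MAX in a subquery, then take MAX of rows below it

Corrected query:
SELECT MAX(salary) FROM employees WHERE salary < (SELECT MAX(salary) FROM employees)

Result:
MAX(salary)
-----------
124002     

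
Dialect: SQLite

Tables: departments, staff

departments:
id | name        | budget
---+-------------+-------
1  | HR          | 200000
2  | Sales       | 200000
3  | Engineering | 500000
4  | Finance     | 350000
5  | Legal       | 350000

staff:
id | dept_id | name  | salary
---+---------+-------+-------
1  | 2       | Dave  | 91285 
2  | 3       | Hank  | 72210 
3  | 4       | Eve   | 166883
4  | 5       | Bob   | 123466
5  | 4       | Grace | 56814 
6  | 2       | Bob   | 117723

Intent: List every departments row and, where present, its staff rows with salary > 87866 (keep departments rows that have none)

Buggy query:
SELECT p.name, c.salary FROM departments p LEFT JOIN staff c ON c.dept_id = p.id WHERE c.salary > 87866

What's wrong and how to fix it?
Bug: A WHERE condition on the right-hand table after LEFT JOIN drops unmatched parents

Fix: Put 'c.salary > 87866' in the JOIN's ON clause instead of WHERE

Corrected query:
SELECT p.name, c.salary FROM departments p LEFT JOIN staff c ON c.dept_id = p.id AND c.salary > 87866

Result:
name        | salary
------------+-------
HR          | NULL  
Sales       | 91285 
Sales       | 117723
Engineering | NULL  
Finance     | 166883
Legal       | 123466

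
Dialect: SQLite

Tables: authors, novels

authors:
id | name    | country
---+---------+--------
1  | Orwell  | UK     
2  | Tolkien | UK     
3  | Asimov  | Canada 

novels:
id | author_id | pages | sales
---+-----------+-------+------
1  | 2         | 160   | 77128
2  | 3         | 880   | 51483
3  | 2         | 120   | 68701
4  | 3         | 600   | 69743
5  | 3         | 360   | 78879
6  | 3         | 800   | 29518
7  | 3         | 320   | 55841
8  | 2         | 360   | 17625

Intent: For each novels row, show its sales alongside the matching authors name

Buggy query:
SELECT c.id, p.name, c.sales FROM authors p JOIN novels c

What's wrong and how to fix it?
Bug: Missing join condition: each novels row is matched to all authors rows instead of just its own

Fix: Specify the join condition linking the foreign key to the parent id

Corrected query:
SELECT c.id, p.name, c.sales FROM authors p JOIN novels c ON c.author_id = p.id

Result:
id | name    | sales
---+---------+------
1  | Tolkien | 77128
2  | Asimov  | 51483
3  | Tolkien | 68701
4  | Asimov  | 69743
5  | Asimov  | 78879
6  | Asimov  | 29518
7  | Asimov  | 55841
8  | Tolkien | 17625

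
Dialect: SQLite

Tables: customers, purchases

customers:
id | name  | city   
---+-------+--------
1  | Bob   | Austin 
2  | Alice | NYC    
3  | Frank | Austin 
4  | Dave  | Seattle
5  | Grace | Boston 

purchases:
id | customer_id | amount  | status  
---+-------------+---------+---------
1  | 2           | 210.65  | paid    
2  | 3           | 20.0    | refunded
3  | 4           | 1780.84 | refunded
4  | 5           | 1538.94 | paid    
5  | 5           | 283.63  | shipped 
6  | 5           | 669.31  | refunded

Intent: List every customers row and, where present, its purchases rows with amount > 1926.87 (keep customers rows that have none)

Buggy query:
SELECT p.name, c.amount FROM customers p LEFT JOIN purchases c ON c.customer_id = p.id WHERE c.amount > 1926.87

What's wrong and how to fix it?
Bug: A WHERE condition on the right-hand table after LEFT JOIN drops unmatched parents

Fix: Put 'c.amount > 1926.87' in the JOIN's ON clause instead of WHERE

Corrected query:
SELECT p.name, c.amount FROM customers p LEFT JOIN purchases c ON c.customer_id = p.id AND c.amount > 1926.87

Result:
name  | amount
------+-------
Bob   | NULL  
Alice | NULL  
Frank | NULL  
Dave  | NULL  
Grace | NULL  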